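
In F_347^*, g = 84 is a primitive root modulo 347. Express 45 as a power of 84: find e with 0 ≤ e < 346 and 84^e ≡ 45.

Baby-step giant-step with m = ceil(sqrt(346)) = 19.
Baby table (84^j mod 347 for j=0..18):
  0:1  1:84  2:116  3:28  4:270  5:125  6:90  7:273
  8:30  9:91  10:10  11:146  12:119  13:280  14:271  15:209
  16:206  17:301  18:300
Giant step factor: 84^(-19) ≡ 98 (mod 347).
Scan 45·98^i mod 347 for i = 0, 1, …:
  i=0: 45   i=1: 246   i=2: 165   i=3: 208
  i=4: 258   i=5: 300
Match at i=5, j=18: e = 5·19 + 18 = 113.

113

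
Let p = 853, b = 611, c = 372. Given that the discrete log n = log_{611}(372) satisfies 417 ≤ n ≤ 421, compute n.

420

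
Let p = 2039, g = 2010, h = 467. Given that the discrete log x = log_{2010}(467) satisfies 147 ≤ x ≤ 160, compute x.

Compute 2010^147 mod 2039 = 687, then multiply by 2010 repeatedly:
  2010^147=687  2010^148=467
Found 467 at exponent 148.

148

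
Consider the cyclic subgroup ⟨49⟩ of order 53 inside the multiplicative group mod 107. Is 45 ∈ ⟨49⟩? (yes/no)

no

45 ∈ ⟨49⟩ iff 45^53 ≡ 1 (mod 107), since |⟨49⟩| = 53.
45^53 mod 107 = 106.
Since 106 ≠ 1, 45 does not lie in the subgroup.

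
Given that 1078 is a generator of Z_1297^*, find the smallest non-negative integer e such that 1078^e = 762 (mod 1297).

409

Baby-step giant-step with m = ceil(sqrt(1296)) = 36.
Baby table (1078^j mod 1297 for j=0..35):
  0:1  1:1078  2:1269  3:944  4:784  5:805  6:97  7:806
  8:1175  9:778  10:822  11:265  12:330  13:362  14:1136  15:240
  16:617  17:1062  18:882  19:95  20:1244  21:1231  22:187  23:551
  24:1249  25:136  26:47  27:83  28:1278  29:270  30:532  31:222
  32:668  33:269  34:751  35:250
Giant step factor: 1078^(-36) ≡ 625 (mod 1297).
Scan 762·625^i mod 1297 for i = 0, 1, …:
  i=0: 762   i=1: 251   i=2: 1235   i=3: 160
  i=4: 131   i=5: 164   i=6: 37   i=7: 1076
  i=8: 654   i=9: 195   i=10: 1254   i=11: 362
Match at i=11, j=13: e = 11·36 + 13 = 409.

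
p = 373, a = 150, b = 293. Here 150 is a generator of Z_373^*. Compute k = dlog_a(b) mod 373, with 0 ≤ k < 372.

107

Baby-step giant-step with m = ceil(sqrt(372)) = 20.
Baby table (150^j mod 373 for j=0..19):
  0:1  1:150  2:120  3:96  4:226  5:330  6:264  7:62
  8:348  9:353  10:357  11:211  12:318  13:329  14:114  15:315
  16:252  17:127  18:27  19:320
Giant step factor: 150^(-20) ≡ 51 (mod 373).
Scan 293·51^i mod 373 for i = 0, 1, …:
  i=0: 293   i=1: 23   i=2: 54   i=3: 143
  i=4: 206   i=5: 62
Match at i=5, j=7: k = 5·20 + 7 = 107.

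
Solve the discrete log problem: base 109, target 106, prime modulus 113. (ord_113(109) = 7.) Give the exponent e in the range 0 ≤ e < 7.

5

Successive powers of 109 modulo 113:
  109^0=1  109^1=109  109^2=16  109^3=49  109^4=30  109^5=106
So 109^5 ≡ 106 (mod 113), giving e = 5.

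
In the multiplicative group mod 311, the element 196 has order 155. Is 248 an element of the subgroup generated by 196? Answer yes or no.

248 ∈ ⟨196⟩ iff 248^155 ≡ 1 (mod 311), since |⟨196⟩| = 155.
248^155 mod 311 = 310.
Since 310 ≠ 1, 248 does not lie in the subgroup.

no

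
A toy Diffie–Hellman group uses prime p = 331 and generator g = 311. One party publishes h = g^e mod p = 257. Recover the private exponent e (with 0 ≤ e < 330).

15

Baby-step giant-step with m = ceil(sqrt(330)) = 19.
Baby table (311^j mod 331 for j=0..18):
  0:1  1:311  2:69  3:275  4:127  5:108  6:157  7:170
  8:241  9:145  10:79  11:75  12:155  13:210  14:103  15:257
  16:156  17:190  18:172
Giant step factor: 311^(-19) ≡ 28 (mod 331).
Scan 257·28^i mod 331 for i = 0, 1, …:
  i=0: 257
Match at i=0, j=15: e = 0·19 + 15 = 15.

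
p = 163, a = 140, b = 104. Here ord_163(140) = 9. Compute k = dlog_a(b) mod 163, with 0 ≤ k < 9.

6

Successive powers of 140 modulo 163:
  140^0=1  140^1=140  140^2=40  140^3=58  140^4=133  140^5=38
  140^6=104
So 140^6 ≡ 104 (mod 163), giving k = 6.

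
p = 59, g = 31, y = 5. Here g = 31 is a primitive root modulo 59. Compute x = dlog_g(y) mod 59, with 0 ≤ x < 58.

38

Baby-step giant-step with m = ceil(sqrt(58)) = 8.
Baby table (31^j mod 59 for j=0..7):
  0:1  1:31  2:17  3:55  4:53  5:50  6:16  7:24
Giant step factor: 31^(-8) ≡ 41 (mod 59).
Scan 5·41^i mod 59 for i = 0, 1, …:
  i=0: 5   i=1: 28   i=2: 27   i=3: 45
  i=4: 16
Match at i=4, j=6: x = 4·8 + 6 = 38.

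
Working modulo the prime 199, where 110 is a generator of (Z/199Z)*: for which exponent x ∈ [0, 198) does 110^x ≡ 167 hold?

17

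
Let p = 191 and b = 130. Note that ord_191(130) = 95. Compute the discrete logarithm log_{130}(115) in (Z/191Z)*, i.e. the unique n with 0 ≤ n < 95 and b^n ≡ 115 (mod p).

59

Baby-step giant-step with m = ceil(sqrt(95)) = 10.
Baby table (130^j mod 191 for j=0..9):
  0:1  1:130  2:92  3:118  4:60  5:160  6:172  7:13
  8:162  9:50
Giant step factor: 130^(-10) ≡ 32 (mod 191).
Scan 115·32^i mod 191 for i = 0, 1, …:
  i=0: 115   i=1: 51   i=2: 104   i=3: 81
  i=4: 109   i=5: 50
Match at i=5, j=9: n = 5·10 + 9 = 59.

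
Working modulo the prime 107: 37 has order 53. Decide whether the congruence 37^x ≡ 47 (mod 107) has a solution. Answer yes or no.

yes

47 ∈ ⟨37⟩ iff 47^53 ≡ 1 (mod 107), since |⟨37⟩| = 53.
47^53 mod 107 = 1.
Since 1 = 1, 47 lies in the subgroup.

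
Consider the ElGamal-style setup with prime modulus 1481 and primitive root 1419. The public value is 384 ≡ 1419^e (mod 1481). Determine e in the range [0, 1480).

1403

Baby-step giant-step with m = ceil(sqrt(1480)) = 39.
Baby table (1419^j mod 1481 for j=0..38):
  0:1  1:1419  2:882  3:113  4:399  5:439  6:921  7:657
  8:734  9:403  10:191  11:6  12:1109  13:849  14:678  15:913
  16:1153  17:1083  18:980  19:1442  20:937  21:1146  22:36  23:730
  24:651  25:1106  26:1035  27:994  28:574  29:1437  30:1247  31:1179
  32:952  33:216  34:1418  35:944  36:712  37:286  38:40
Giant step factor: 1419^(-39) ≡ 550 (mod 1481).
Scan 384·550^i mod 1481 for i = 0, 1, …:
  i=0: 384   i=1: 898   i=2: 727   i=3: 1461
  i=4: 848   i=5: 1366   i=6: 433   i=7: 1190
  i=8: 1379   i=9: 178     …   i=34: 27
  i=35: 40
Match at i=35, j=38: e = 35·39 + 38 = 1403.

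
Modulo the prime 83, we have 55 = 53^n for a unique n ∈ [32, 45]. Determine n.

37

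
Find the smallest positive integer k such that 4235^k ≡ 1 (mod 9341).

The order of 4235 must divide p − 1 = 9340 = 2^2 · 5 · 467.
Divisors: 1, 2, 4, 5, 10, 20, 467, 934, 1868, 2335, 4670, 9340.
Check each in increasing order: 4235^1 ≡ 4235;  4235^2 ≡ 505;  4235^4 ≡ 2818;  4235^5 ≡ 5773;  4235^10 ≡ 8182;  4235^20 ≡ 7518;  4235^467 ≡ 2233;  4235^934 ≡ 7536;  4235^1868 ≡ 7357;  4235^2335 ≡ 6703;  4235^4670 ≡ 9340;  4235^9340 ≡ 1.
Smallest exponent giving 1 is 9340.

9340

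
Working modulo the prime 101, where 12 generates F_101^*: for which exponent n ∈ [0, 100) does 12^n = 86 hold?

33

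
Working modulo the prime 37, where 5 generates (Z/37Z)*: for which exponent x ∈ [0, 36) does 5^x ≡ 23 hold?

21

Successive powers of 5 modulo 37:
  5^0=1  5^1=5  5^2=25  5^3=14  5^4=33  5^5=17
  5^6=11  5^7=18  5^8=16  5^9=6  5^10=30  5^11=2
  5^12=10  5^13=13  5^14=28  5^15=29  5^16=34  5^17=22
  5^18=36  5^19=32  5^20=12  5^21=23
So 5^21 ≡ 23 (mod 37), giving x = 21.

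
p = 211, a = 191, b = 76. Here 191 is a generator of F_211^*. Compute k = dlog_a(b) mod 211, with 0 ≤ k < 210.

Baby-step giant-step with m = ceil(sqrt(210)) = 15.
Baby table (191^j mod 211 for j=0..14):
  0:1  1:191  2:189  3:18  4:62  5:26  6:113  7:61
  8:46  9:135  10:43  11:195  12:109  13:141  14:134
Giant step factor: 191^(-15) ≡ 67 (mod 211).
Scan 76·67^i mod 211 for i = 0, 1, …:
  i=0: 76   i=1: 28   i=2: 188   i=3: 147
  i=4: 143   i=5: 86   i=6: 65   i=7: 135
Match at i=7, j=9: k = 7·15 + 9 = 114.

114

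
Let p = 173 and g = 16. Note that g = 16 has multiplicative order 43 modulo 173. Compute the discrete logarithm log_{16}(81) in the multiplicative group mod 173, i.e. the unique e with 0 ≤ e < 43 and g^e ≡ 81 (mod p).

27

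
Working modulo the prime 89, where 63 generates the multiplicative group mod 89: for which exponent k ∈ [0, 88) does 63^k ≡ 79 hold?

Baby-step giant-step with m = ceil(sqrt(88)) = 10.
Baby table (63^j mod 89 for j=0..9):
  0:1  1:63  2:53  3:46  4:50  5:35  6:69  7:75
  8:8  9:59
Giant step factor: 63^(-10) ≡ 72 (mod 89).
Scan 79·72^i mod 89 for i = 0, 1, …:
  i=0: 79   i=1: 81   i=2: 47   i=3: 2
  i=4: 55   i=5: 44   i=6: 53
Match at i=6, j=2: k = 6·10 + 2 = 62.

62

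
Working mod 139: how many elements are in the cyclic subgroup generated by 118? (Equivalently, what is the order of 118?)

The order of 118 must divide p − 1 = 138 = 2 · 3 · 23.
Divisors: 1, 2, 3, 6, 23, 46, 69, 138.
Check each in increasing order: 118^1 ≡ 118;  118^2 ≡ 24;  118^3 ≡ 52;  118^6 ≡ 63;  118^23 ≡ 42;  118^46 ≡ 96;  118^69 ≡ 1.
Smallest exponent giving 1 is 69.

69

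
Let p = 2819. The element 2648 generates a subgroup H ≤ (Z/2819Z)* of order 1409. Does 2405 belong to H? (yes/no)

no

2405 ∈ ⟨2648⟩ iff 2405^1409 ≡ 1 (mod 2819), since |⟨2648⟩| = 1409.
2405^1409 mod 2819 = 2818.
Since 2818 ≠ 1, 2405 does not lie in the subgroup.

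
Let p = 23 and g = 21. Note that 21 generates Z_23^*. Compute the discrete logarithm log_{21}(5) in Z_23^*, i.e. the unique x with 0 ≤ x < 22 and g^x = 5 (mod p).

17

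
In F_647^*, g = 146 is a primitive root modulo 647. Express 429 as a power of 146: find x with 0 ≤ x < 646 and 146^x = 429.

171

Baby-step giant-step with m = ceil(sqrt(646)) = 26.
Baby table (146^j mod 647 for j=0..25):
  0:1  1:146  2:612  3:66  4:578  5:278  6:474  7:622
  8:232  9:228  10:291  11:431  12:167  13:443  14:625  15:23
  16:123  17:489  18:224  19:354  20:571  21:550  22:72  23:160
  24:68  25:223
Giant step factor: 146^(-26) ≡ 28 (mod 647).
Scan 429·28^i mod 647 for i = 0, 1, …:
  i=0: 429   i=1: 366   i=2: 543   i=3: 323
  i=4: 633   i=5: 255   i=6: 23
Match at i=6, j=15: x = 6·26 + 15 = 171.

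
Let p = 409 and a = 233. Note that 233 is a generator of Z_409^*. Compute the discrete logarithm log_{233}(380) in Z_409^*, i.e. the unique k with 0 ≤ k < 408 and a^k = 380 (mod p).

377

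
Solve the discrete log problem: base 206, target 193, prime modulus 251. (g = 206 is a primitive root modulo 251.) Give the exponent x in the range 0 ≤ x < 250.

39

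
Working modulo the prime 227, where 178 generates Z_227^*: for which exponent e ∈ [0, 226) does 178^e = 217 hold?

47

Baby-step giant-step with m = ceil(sqrt(226)) = 16.
Baby table (178^j mod 227 for j=0..15):
  0:1  1:178  2:131  3:164  4:136  5:146  6:110  7:58
  8:109  9:107  10:205  11:170  12:69  13:24  14:186  15:193
Giant step factor: 178^(-16) ≡ 171 (mod 227).
Scan 217·171^i mod 227 for i = 0, 1, …:
  i=0: 217   i=1: 106   i=2: 193
Match at i=2, j=15: e = 2·16 + 15 = 47.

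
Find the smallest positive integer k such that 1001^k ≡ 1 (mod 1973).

1972

The order of 1001 must divide p − 1 = 1972 = 2^2 · 17 · 29.
Divisors: 1, 2, 4, 17, 29, 34, 58, 68, 116, 493, 986, 1972.
Check each in increasing order: 1001^1 ≡ 1001;  1001^2 ≡ 1690;  1001^4 ≡ 1169;  1001^17 ≡ 1906;  1001^29 ≡ 1417;  1001^34 ≡ 543;  1001^58 ≡ 1348;  1001^68 ≡ 872;  1001^116 ≡ 1944;  1001^493 ≡ 259;  1001^986 ≡ 1972;  1001^1972 ≡ 1.
Smallest exponent giving 1 is 1972.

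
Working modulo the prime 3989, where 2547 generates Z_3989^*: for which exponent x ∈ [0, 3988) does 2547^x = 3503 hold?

Baby-step giant-step with m = ceil(sqrt(3988)) = 64.
Baby table (2547^j mod 3989 for j=0..63):
  0:1  1:2547  2:1095  3:654  4:2325  5:2099  6:893  7:741
  8:530  9:1628  10:1945  11:3566  12:3638  13:3528  14:2588  15:1808
  16:1670  17:1216  18:1688  19:3183  20:1453  21:2988  22:3413  23:880
  24:3531  25:2251  26:1104  27:3632  28:213  29:7  30:1873  31:3676
  32:589  33:319  34:2726  35:2262  36:1198  37:3710  38:3418  39:1648
  40:1028  41:1532  42:762  43:2160  44:689  45:3712  46:534  47:3838
  48:2336  49:2193  50:971  51:3946  52:2171  53:783  54:3790  55:3739
  56:1490  57:1491  58:49  59:1144  60:1798  61:134  62:2233  63:3126
Giant step factor: 2547^(-64) ≡ 2910 (mod 3989).
Scan 3503·2910^i mod 3989 for i = 0, 1, …:
  i=0: 3503   i=1: 1835   i=2: 2568   i=3: 1483
  i=4: 3421   i=5: 2555   i=6: 3543   i=7: 2554
  i=8: 633   i=9: 3101     …   i=20: 39
  i=21: 1798
Match at i=21, j=60: x = 21·64 + 60 = 1404.

1404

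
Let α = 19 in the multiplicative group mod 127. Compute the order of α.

The order of 19 must divide p − 1 = 126 = 2 · 3^2 · 7.
Divisors: 1, 2, 3, 6, 7, 9, 14, 18, 21, 42, 63, 126.
Check each in increasing order: 19^1 ≡ 19;  19^2 ≡ 107;  19^3 ≡ 1.
Smallest exponent giving 1 is 3.

3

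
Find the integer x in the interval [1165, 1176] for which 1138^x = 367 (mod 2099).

1175

Compute 1138^1165 mod 2099 = 407, then multiply by 1138 repeatedly:
  1138^1165=407  1138^1166=1386  1138^1167=919  1138^1168=520  1138^1169=1941
  1138^1170=710  1138^1171=1964  1138^1172=1696  1138^1173=1067  1138^1174=1024
  1138^1175=367
Found 367 at exponent 1175.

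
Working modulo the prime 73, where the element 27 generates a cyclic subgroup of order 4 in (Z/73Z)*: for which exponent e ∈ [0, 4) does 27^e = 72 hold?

2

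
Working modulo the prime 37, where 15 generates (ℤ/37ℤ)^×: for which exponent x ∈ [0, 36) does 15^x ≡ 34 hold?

20

Successive powers of 15 modulo 37:
  15^0=1  15^1=15  15^2=3  15^3=8  15^4=9  15^5=24
  15^6=27  15^7=35  15^8=7  15^9=31  15^10=21  15^11=19
  15^12=26  15^13=20  15^14=4  15^15=23  15^16=12  15^17=32
  15^18=36  15^19=22  15^20=34
So 15^20 ≡ 34 (mod 37), giving x = 20.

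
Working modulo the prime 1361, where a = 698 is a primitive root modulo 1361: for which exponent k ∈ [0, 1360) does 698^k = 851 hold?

971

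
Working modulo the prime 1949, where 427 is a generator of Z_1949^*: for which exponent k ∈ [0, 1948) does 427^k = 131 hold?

153

Baby-step giant-step with m = ceil(sqrt(1948)) = 45.
Baby table (427^j mod 1949 for j=0..44):
  0:1  1:427  2:1072  3:1678  4:1223  5:1838  6:1328  7:1846
  8:846  9:677  10:627  11:716  12:1688  13:1595  14:864  15:567
  16:433  17:1685  18:314  19:1546  20:1380  21:662  22:69  23:228
  24:1855  25:791  26:580  27:137  28:29  29:689  30:1853  31:1886
  32:385  33:679  34:1481  35:911  36:1146  37:143  38:642  39:1274
  40:227  41:1428  42:1668  43:851  44:863
Giant step factor: 427^(-45) ≡ 710 (mod 1949).
Scan 131·710^i mod 1949 for i = 0, 1, …:
  i=0: 131   i=1: 1407   i=2: 1082   i=3: 314
Match at i=3, j=18: k = 3·45 + 18 = 153.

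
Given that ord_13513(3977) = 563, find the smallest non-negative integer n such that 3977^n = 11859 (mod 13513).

306

Baby-step giant-step with m = ceil(sqrt(563)) = 24.
Baby table (3977^j mod 13513 for j=0..23):
  0:1  1:3977  2:6319  3:9996  4:12359  5:4962  6:4894  7:4718
  8:7442  9:3364  10:758  11:1167  12:6200  13:9688  14:3613  15:4582
  16:7090  17:8812  18:6115  19:9468  20:7018  21:6241  22:10589  23:5945
Giant step factor: 3977^(-24) ≡ 699 (mod 13513).
Scan 11859·699^i mod 13513 for i = 0, 1, …:
  i=0: 11859   i=1: 5972   i=2: 12424   i=3: 9030
  i=4: 1399   i=5: 4965   i=6: 11207   i=7: 9666
  i=8: 34   i=9: 10253   i=10: 4957   i=11: 5615
  i=12: 6115
Match at i=12, j=18: n = 12·24 + 18 = 306.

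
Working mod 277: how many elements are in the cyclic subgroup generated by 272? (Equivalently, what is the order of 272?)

The order of 272 must divide p − 1 = 276 = 2^2 · 3 · 23.
Divisors: 1, 2, 3, 4, 6, 12, 23, 46, 69, 92, 138, 276.
Check each in increasing order: 272^1 ≡ 272;  272^2 ≡ 25;  272^3 ≡ 152;  272^4 ≡ 71;  272^6 ≡ 113;  272^12 ≡ 27;  272^23 ≡ 242;  272^46 ≡ 117;  272^69 ≡ 60;  272^92 ≡ 116;  272^138 ≡ 276;  272^276 ≡ 1.
Smallest exponent giving 1 is 276.

276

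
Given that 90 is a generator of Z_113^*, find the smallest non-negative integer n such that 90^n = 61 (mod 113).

Baby-step giant-step with m = ceil(sqrt(112)) = 11.
Baby table (90^j mod 113 for j=0..10):
  0:1  1:90  2:77  3:37  4:53  5:24  6:13  7:40
  8:97  9:29  10:11
Giant step factor: 90^(-11) ≡ 46 (mod 113).
Scan 61·46^i mod 113 for i = 0, 1, …:
  i=0: 61   i=1: 94   i=2: 30   i=3: 24
Match at i=3, j=5: n = 3·11 + 5 = 38.

38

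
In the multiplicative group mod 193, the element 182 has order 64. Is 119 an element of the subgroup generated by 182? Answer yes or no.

yes

119 ∈ ⟨182⟩ iff 119^64 ≡ 1 (mod 193), since |⟨182⟩| = 64.
119^64 mod 193 = 1.
Since 1 = 1, 119 lies in the subgroup.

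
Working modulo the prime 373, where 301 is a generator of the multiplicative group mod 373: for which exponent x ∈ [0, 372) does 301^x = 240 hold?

315

Baby-step giant-step with m = ceil(sqrt(372)) = 20.
Baby table (301^j mod 373 for j=0..19):
  0:1  1:301  2:335  3:125  4:325  5:99  6:332  7:341
  8:66  9:97  10:103  11:44  12:189  13:193  14:278  15:126
  16:253  17:61  18:84  19:293
Giant step factor: 301^(-20) ≡ 52 (mod 373).
Scan 240·52^i mod 373 for i = 0, 1, …:
  i=0: 240   i=1: 171   i=2: 313   i=3: 237
  i=4: 15   i=5: 34   i=6: 276   i=7: 178
  i=8: 304   i=9: 142     …   i=14: 275
  i=15: 126
Match at i=15, j=15: x = 15·20 + 15 = 315.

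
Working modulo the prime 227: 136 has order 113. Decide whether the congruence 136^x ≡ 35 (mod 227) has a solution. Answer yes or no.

no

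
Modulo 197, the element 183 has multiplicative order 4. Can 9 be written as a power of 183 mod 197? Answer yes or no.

no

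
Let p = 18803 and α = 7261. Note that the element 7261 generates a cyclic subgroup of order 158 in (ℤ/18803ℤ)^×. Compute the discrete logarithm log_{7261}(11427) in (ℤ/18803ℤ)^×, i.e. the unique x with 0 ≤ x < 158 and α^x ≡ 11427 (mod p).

76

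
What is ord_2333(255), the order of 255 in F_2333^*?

The order of 255 must divide p − 1 = 2332 = 2^2 · 11 · 53.
Divisors: 1, 2, 4, 11, 22, 44, 53, 106, 212, 583, 1166, 2332.
Check each in increasing order: 255^1 ≡ 255;  255^2 ≡ 2034;  255^4 ≡ 747;  255^11 ≡ 1346;  255^22 ≡ 1308;  255^44 ≡ 775;  255^53 ≡ 2332;  255^106 ≡ 1.
Smallest exponent giving 1 is 106.

106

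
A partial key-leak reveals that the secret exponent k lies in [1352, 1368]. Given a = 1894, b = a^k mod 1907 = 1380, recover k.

Compute 1894^1352 mod 1907 = 487, then multiply by 1894 repeatedly:
  1894^1352=487  1894^1353=1297  1894^1354=302  1894^1355=1795  1894^1356=1456
  1894^1357=142  1894^1358=61  1894^1359=1114  1894^1360=774  1894^1361=1380
Found 1380 at exponent 1361.

1361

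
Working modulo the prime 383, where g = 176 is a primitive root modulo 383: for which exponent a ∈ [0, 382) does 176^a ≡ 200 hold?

26

Successive powers of 176 modulo 383:
  176^0=1  176^1=176  176^2=336  176^3=154  176^4=294  176^5=39
  176^6=353  176^7=82  176^8=261  176^9=359  176^10=372  176^11=362
  176^12=134  176^13=221  176^14=213  176^15=337  176^16=330  176^17=247
  176^18=193  176^19=264  176^20=121  176^21=231  176^22=58  176^23=250
  176^24=338  176^25=123  176^26=200
So 176^26 ≡ 200 (mod 383), giving a = 26.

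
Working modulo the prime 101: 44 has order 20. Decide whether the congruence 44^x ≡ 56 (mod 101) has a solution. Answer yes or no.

no

56 ∈ ⟨44⟩ iff 56^20 ≡ 1 (mod 101), since |⟨44⟩| = 20.
56^20 mod 101 = 36.
Since 36 ≠ 1, 56 does not lie in the subgroup.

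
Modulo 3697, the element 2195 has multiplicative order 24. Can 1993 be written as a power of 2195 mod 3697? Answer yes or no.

⟨2195⟩ has order 24; its elements mod 3697 are {1, 297, 519, 520, 529, 615, 834, 973, 1131, 1243, 1502, 1839, 1858, 2195, 2454, 2566, 2724, 2863, 3082, 3168, 3177, 3178, 3400, 3696}.
1993 is not in this set.

no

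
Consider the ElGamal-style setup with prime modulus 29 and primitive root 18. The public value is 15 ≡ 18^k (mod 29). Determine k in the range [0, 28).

Successive powers of 18 modulo 29:
  18^0=1  18^1=18  18^2=5  18^3=3  18^4=25  18^5=15
So 18^5 ≡ 15 (mod 29), giving k = 5.

5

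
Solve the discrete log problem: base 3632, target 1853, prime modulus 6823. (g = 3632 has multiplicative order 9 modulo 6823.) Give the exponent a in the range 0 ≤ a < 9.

4

Successive powers of 3632 modulo 6823:
  3632^0=1  3632^1=3632  3632^2=2565  3632^3=2685  3632^4=1853
So 3632^4 ≡ 1853 (mod 6823), giving a = 4.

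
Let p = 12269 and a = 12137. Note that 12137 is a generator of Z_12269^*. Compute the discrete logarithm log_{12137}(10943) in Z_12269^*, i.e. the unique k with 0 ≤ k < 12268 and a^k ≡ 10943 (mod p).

9673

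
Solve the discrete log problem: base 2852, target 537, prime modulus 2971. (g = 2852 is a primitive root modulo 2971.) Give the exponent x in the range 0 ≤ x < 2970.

2120

Baby-step giant-step with m = ceil(sqrt(2970)) = 55.
Baby table (2852^j mod 2971 for j=0..54):
  0:1  1:2852  2:2277  3:2369  4:334  5:1848  6:2913  7:960
  8:1629  9:2235  10:1425  11:2743  12:393  13:769  14:590  15:1094
  16:538  17:1340  18:974  19:2934  20:1432  21:1910  22:1477  23:2497
  24:2928  25:2146  26:132  27:2118  28:493  29:753  30:2494  31:314
  32:1257  33:1938  34:1116  35:891  36:927  37:2585  38:1369  39:494
  40:634  41:1800  42:2683  43:1591  44:815  45:1058  46:1851  47:2556
  48:1849  49:2794  50:266  51:1027  52:2569  53:302  54:2685
Giant step factor: 2852^(-55) ≡ 1592 (mod 2971).
Scan 537·1592^i mod 2971 for i = 0, 1, …:
  i=0: 537   i=1: 2227   i=2: 981   i=3: 1977
  i=4: 1095   i=5: 2234   i=6: 241   i=7: 413
  i=8: 905   i=9: 2796     …   i=37: 2297
  i=38: 2494
Match at i=38, j=30: x = 38·55 + 30 = 2120.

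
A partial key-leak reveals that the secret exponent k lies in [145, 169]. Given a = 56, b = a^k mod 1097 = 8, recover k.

156

Compute 56^145 mod 1097 = 433, then multiply by 56 repeatedly:
  56^145=433  56^146=114  56^147=899  56^148=979  56^149=1071
  56^150=738  56^151=739  56^152=795  56^153=640  56^154=736
  56^155=627  56^156=8
Found 8 at exponent 156.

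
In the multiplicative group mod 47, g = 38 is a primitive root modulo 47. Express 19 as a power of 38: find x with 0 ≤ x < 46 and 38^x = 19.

27

Successive powers of 38 modulo 47:
  38^0=1  38^1=38  38^2=34  38^3=23  38^4=28  38^5=30
  38^6=12  38^7=33  38^8=32  38^9=41  38^10=7  38^11=31
  38^12=3  38^13=20  38^14=8  38^15=22  38^16=37  38^17=43
  38^18=36  38^19=5  38^20=2  38^21=29  38^22=21  38^23=46
  38^24=9  38^25=13  38^26=24  38^27=19
So 38^27 ≡ 19 (mod 47), giving x = 27.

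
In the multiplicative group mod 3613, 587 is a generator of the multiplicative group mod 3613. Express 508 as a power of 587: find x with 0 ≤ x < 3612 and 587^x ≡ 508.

Baby-step giant-step with m = ceil(sqrt(3612)) = 61.
Baby table (587^j mod 3613 for j=0..60):
  0:1  1:587  2:1334  3:2650  4:1960  5:1586  6:2441  7:2119
  8:981  9:1380  10:748  11:1903  12:644  13:2276  14:2815  15:1264
  16:1303  17:2518  18:349  19:2535  20:3102  21:3535  22:1183  23:725
  24:2854  25:2479  26:2747  27:1091  28:916  29:2968  30:750  31:3077
  32:3312  33:350  34:3122  35:823  36:2572  37:3143  38:2311  39:1682
  40:985  41:115  42:2471  43:1664  44:1258  45:1394  46:1740  47:2514
  48:1614  49:812  50:3341  51:2921  52:2065  53:1800  54:1604  55:2168
  56:840  57:1712  58:530  59:392  60:2485
Giant step factor: 587^(-61) ≡ 2235 (mod 3613).
Scan 508·2235^i mod 3613 for i = 0, 1, …:
  i=0: 508   i=1: 898   i=2: 1815   i=3: 2739
  i=4: 1243   i=5: 3321   i=6: 1333   i=7: 2143
  i=8: 2380   i=9: 964     …   i=50: 2364
  i=51: 1334
Match at i=51, j=2: x = 51·61 + 2 = 3113.

3113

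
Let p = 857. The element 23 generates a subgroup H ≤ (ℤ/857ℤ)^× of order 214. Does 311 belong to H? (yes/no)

no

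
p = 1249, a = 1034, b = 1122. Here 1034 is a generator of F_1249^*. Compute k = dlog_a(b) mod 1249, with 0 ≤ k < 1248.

Baby-step giant-step with m = ceil(sqrt(1248)) = 36.
Baby table (1034^j mod 1249 for j=0..35):
  0:1  1:1034  2:12  3:1167  4:144  5:265  6:479  7:682
  8:752  9:690  10:281  11:786  12:874  13:689  14:496  15:774
  16:956  17:545  18:231  19:295  20:274  21:1042  22:790  23:14
  24:737  25:168  26:101  27:767  28:1212  29:461  30:805  31:536
  32:917  33:187  34:1012  35:995
Giant step factor: 1034^(-36) ≡ 148 (mod 1249).
Scan 1122·148^i mod 1249 for i = 0, 1, …:
  i=0: 1122   i=1: 1188   i=2: 964   i=3: 286
  i=4: 1111   i=5: 809   i=6: 1077   i=7: 773
  i=8: 745   i=9: 348   i=10: 295
Match at i=10, j=19: k = 10·36 + 19 = 379.

379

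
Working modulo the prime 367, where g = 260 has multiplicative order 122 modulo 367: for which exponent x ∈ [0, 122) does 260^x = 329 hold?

30

Successive powers of 260 modulo 367:
  260^0=1  260^1=260  260^2=72  260^3=3  260^4=46  260^5=216
  260^6=9  260^7=138  260^8=281  260^9=27  260^10=47  260^11=109
  260^12=81  260^13=141  260^14=327  260^15=243  260^16=56  260^17=247
  260^18=362  260^19=168  260^20=7  260^21=352  260^22=137  260^23=21
  260^24=322  260^25=44  260^26=63  260^27=232  260^28=132  260^29=189
  260^30=329
So 260^30 ≡ 329 (mod 367), giving x = 30.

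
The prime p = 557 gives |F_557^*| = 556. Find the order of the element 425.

The order of 425 must divide p − 1 = 556 = 2^2 · 139.
Divisors: 1, 2, 4, 139, 278, 556.
Check each in increasing order: 425^1 ≡ 425;  425^2 ≡ 157;  425^4 ≡ 141;  425^139 ≡ 1.
Smallest exponent giving 1 is 139.

139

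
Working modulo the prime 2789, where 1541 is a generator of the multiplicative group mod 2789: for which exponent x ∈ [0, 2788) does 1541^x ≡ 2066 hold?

1358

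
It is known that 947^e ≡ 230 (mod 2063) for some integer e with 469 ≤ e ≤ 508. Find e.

Compute 947^469 mod 2063 = 1577, then multiply by 947 repeatedly:
  947^469=1577  947^470=1870  947^471=836  947^472=1563  947^473=990
  947^474=928  947^475=2041  947^476=1859  947^477=734  947^478=1930
  947^479=1955  947^480=874  947^481=415  947^482=1035  947^483=220
  947^484=2040  947^485=912  947^486=1330  947^487=1080  947^488=1575
  947^489=2039  947^490=2028  947^491=1926  947^492=230
Found 230 at exponent 492.

492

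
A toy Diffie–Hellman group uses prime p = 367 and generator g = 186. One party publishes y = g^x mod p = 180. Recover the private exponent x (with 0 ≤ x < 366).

121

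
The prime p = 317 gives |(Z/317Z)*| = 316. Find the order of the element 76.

316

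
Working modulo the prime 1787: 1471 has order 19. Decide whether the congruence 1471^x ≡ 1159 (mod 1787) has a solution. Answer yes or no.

yes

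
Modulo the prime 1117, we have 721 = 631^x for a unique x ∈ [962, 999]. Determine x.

Compute 631^962 mod 1117 = 491, then multiply by 631 repeatedly:
  631^962=491  631^963=412  631^964=828  631^965=829  631^966=343
  631^967=852  631^968=335  631^969=272  631^970=731  631^971=1057
  631^972=118  631^973=736  631^974=861  631^975=429  631^976=385
  631^977=546  631^978=490  631^979=898  631^980=319  631^981=229
  631^982=406  631^983=393  631^984=9  631^985=94  631^986=113
  631^987=932  631^988=550  631^989=780  631^990=700  631^991=485
  631^992=1094  631^993=8  631^994=580  631^995=721
Found 721 at exponent 995.

995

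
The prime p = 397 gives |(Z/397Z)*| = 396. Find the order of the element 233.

396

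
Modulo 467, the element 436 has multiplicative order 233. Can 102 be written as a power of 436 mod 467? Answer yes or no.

no

102 ∈ ⟨436⟩ iff 102^233 ≡ 1 (mod 467), since |⟨436⟩| = 233.
102^233 mod 467 = 466.
Since 466 ≠ 1, 102 does not lie in the subgroup.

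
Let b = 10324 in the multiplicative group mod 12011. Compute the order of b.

6005

The order of 10324 must divide p − 1 = 12010 = 2 · 5 · 1201.
Divisors: 1, 2, 5, 10, 1201, 2402, 6005, 12010.
Check each in increasing order: 10324^1 ≡ 10324;  10324^2 ≡ 11373;  10324^5 ≡ 9664;  10324^10 ≡ 7371;  10324^1201 ≡ 11628;  10324^2402 ≡ 2557;  10324^6005 ≡ 1.
Smallest exponent giving 1 is 6005.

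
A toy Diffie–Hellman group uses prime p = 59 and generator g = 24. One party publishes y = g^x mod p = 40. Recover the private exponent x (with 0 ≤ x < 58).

Baby-step giant-step with m = ceil(sqrt(58)) = 8.
Baby table (24^j mod 59 for j=0..7):
  0:1  1:24  2:45  3:18  4:19  5:43  6:29  7:47
Giant step factor: 24^(-8) ≡ 17 (mod 59).
Scan 40·17^i mod 59 for i = 0, 1, …:
  i=0: 40   i=1: 31   i=2: 55   i=3: 50
  i=4: 24
Match at i=4, j=1: x = 4·8 + 1 = 33.

33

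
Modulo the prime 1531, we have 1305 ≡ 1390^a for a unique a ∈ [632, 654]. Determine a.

Compute 1390^632 mod 1531 = 1480, then multiply by 1390 repeatedly:
  1390^632=1480  1390^633=1067  1390^634=1122  1390^635=1022  1390^636=1343
  1390^637=481  1390^638=1074  1390^639=135  1390^640=868  1390^641=92
  1390^642=807  1390^643=1038  1390^644=618  1390^645=129  1390^646=183
  1390^647=224  1390^648=567  1390^649=1196  1390^650=1305
Found 1305 at exponent 650.

650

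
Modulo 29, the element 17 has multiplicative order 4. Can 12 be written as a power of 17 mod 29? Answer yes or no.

yes

12 ∈ ⟨17⟩ iff 12^4 ≡ 1 (mod 29), since |⟨17⟩| = 4.
12^4 mod 29 = 1.
Since 1 = 1, 12 lies in the subgroup.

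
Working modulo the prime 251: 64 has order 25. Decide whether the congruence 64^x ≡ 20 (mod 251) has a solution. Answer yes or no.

20 ∈ ⟨64⟩ iff 20^25 ≡ 1 (mod 251), since |⟨64⟩| = 25.
20^25 mod 251 = 1.
Since 1 = 1, 20 lies in the subgroup.

yes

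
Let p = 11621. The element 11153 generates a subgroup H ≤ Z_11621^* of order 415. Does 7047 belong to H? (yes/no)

yes

7047 ∈ ⟨11153⟩ iff 7047^415 ≡ 1 (mod 11621), since |⟨11153⟩| = 415.
7047^415 mod 11621 = 1.
Since 1 = 1, 7047 lies in the subgroup.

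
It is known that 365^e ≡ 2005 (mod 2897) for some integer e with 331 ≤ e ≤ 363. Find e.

Compute 365^331 mod 2897 = 423, then multiply by 365 repeatedly:
  365^331=423  365^332=854  365^333=1731  365^334=269  365^335=2584
  365^336=1635  365^337=2890  365^338=342  365^339=259  365^340=1831
  365^341=2005
Found 2005 at exponent 341.

341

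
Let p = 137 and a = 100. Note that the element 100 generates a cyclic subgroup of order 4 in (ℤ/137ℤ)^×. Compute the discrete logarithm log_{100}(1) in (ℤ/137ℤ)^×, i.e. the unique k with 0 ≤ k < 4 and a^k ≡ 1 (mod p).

Successive powers of 100 modulo 137:
  100^0=1
So 100^0 ≡ 1 (mod 137), giving k = 0.

0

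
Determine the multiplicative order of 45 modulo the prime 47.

46

The order of 45 must divide p − 1 = 46 = 2 · 23.
Divisors: 1, 2, 23, 46.
Check each in increasing order: 45^1 ≡ 45;  45^2 ≡ 4;  45^23 ≡ 46;  45^46 ≡ 1.
Smallest exponent giving 1 is 46.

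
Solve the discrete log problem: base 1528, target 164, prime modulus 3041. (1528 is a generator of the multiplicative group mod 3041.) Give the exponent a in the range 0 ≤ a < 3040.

1929

Baby-step giant-step with m = ceil(sqrt(3040)) = 56.
Baby table (1528^j mod 3041 for j=0..55):
  0:1  1:1528  2:2337  3:802  4:2974  5:1018  6:1553  7:1004
  8:1448  9:1737  10:2384  11:2675  12:296  13:2220  14:1445  15:194
  16:1455  17:269  18:497  19:2207  20:2868  21:223  22:152  23:1140
  24:2468  25:264  26:1980  27:2686  28:1899  29:558  30:1144  31:2498
  32:489  33:2147  34:2418  35:2930  36:688  37:2119  38:2208  39:1355
  40:2560  41:954  42:1073  43:445  44:1817  45:2984  46:1093  47:595
  48:2942  49:778  50:2794  51:2709  52:551  53:2612  54:1344  55:957
Giant step factor: 1528^(-56) ≡ 1152 (mod 3041).
Scan 164·1152^i mod 3041 for i = 0, 1, …:
  i=0: 164   i=1: 386   i=2: 686   i=3: 2653
  i=4: 51   i=5: 973   i=6: 1808   i=7: 2772
  i=8: 294   i=9: 1137     …   i=33: 317
  i=34: 264
Match at i=34, j=25: a = 34·56 + 25 = 1929.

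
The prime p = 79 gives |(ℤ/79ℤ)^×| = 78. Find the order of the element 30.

The order of 30 must divide p − 1 = 78 = 2 · 3 · 13.
Divisors: 1, 2, 3, 6, 13, 26, 39, 78.
Check each in increasing order: 30^1 ≡ 30;  30^2 ≡ 31;  30^3 ≡ 61;  30^6 ≡ 8;  30^13 ≡ 24;  30^26 ≡ 23;  30^39 ≡ 78;  30^78 ≡ 1.
Smallest exponent giving 1 is 78.

78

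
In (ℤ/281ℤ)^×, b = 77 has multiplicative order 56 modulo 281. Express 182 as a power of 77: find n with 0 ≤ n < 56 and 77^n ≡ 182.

17

Successive powers of 77 modulo 281:
  77^0=1  77^1=77  77^2=28  77^3=189  77^4=222  77^5=234
  77^6=34  77^7=89  77^8=109  77^9=244  77^10=242  77^11=88
  77^12=32  77^13=216  77^14=53  77^15=147  77^16=79  77^17=182
So 77^17 ≡ 182 (mod 281), giving n = 17.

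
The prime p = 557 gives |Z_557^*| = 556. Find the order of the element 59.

The order of 59 must divide p − 1 = 556 = 2^2 · 139.
Divisors: 1, 2, 4, 139, 278, 556.
Check each in increasing order: 59^1 ≡ 59;  59^2 ≡ 139;  59^4 ≡ 383;  59^139 ≡ 556;  59^278 ≡ 1.
Smallest exponent giving 1 is 278.

278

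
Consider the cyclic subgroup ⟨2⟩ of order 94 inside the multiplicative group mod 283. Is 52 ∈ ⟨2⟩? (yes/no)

no

52 ∈ ⟨2⟩ iff 52^94 ≡ 1 (mod 283), since |⟨2⟩| = 94.
52^94 mod 283 = 44.
Since 44 ≠ 1, 52 does not lie in the subgroup.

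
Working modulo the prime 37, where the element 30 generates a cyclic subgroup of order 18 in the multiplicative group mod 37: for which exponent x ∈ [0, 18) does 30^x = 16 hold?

8

Successive powers of 30 modulo 37:
  30^0=1  30^1=30  30^2=12  30^3=27  30^4=33  30^5=28
  30^6=26  30^7=3  30^8=16
So 30^8 ≡ 16 (mod 37), giving x = 8.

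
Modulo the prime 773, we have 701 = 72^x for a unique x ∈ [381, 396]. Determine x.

Compute 72^381 mod 773 = 166, then multiply by 72 repeatedly:
  72^381=166  72^382=357  72^383=195  72^384=126  72^385=569
  72^386=772  72^387=701
Found 701 at exponent 387.

387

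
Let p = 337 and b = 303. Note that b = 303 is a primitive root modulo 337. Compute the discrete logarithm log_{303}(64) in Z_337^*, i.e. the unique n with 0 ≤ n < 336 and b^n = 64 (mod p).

96

Baby-step giant-step with m = ceil(sqrt(336)) = 19.
Baby table (303^j mod 337 for j=0..18):
  0:1  1:303  2:145  3:125  4:131  5:264  6:123  7:199
  8:311  9:210  10:274  11:120  12:301  13:213  14:172  15:218
  16:2  17:269  18:290
Giant step factor: 303^(-19) ≡ 306 (mod 337).
Scan 64·306^i mod 337 for i = 0, 1, …:
  i=0: 64   i=1: 38   i=2: 170   i=3: 122
  i=4: 262   i=5: 303
Match at i=5, j=1: n = 5·19 + 1 = 96.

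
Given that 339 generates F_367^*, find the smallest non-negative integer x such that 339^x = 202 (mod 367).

38

Baby-step giant-step with m = ceil(sqrt(366)) = 20.
Baby table (339^j mod 367 for j=0..19):
  0:1  1:339  2:50  3:68  4:298  5:97  6:220  7:79
  8:357  9:280  10:234  11:54  12:323  13:131  14:2  15:311
  16:100  17:136  18:229  19:194
Giant step factor: 339^(-20) ≡ 181 (mod 367).
Scan 202·181^i mod 367 for i = 0, 1, …:
  i=0: 202   i=1: 229
Match at i=1, j=18: x = 1·20 + 18 = 38.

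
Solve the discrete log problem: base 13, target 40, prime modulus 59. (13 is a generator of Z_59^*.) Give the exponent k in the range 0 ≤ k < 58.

Baby-step giant-step with m = ceil(sqrt(58)) = 8.
Baby table (13^j mod 59 for j=0..7):
  0:1  1:13  2:51  3:14  4:5  5:6  6:19  7:11
Giant step factor: 13^(-8) ≡ 26 (mod 59).
Scan 40·26^i mod 59 for i = 0, 1, …:
  i=0: 40   i=1: 37   i=2: 18   i=3: 55
  i=4: 14
Match at i=4, j=3: k = 4·8 + 3 = 35.

35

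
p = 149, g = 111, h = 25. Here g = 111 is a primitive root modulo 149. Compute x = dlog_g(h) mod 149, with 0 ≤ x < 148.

140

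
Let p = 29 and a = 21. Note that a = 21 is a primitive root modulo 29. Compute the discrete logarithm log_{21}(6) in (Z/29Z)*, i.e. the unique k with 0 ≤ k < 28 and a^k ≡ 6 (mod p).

Successive powers of 21 modulo 29:
  21^0=1  21^1=21  21^2=6
So 21^2 ≡ 6 (mod 29), giving k = 2.

2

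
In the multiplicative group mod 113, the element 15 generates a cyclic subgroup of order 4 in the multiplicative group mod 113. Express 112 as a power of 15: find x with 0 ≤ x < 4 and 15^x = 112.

2

Successive powers of 15 modulo 113:
  15^0=1  15^1=15  15^2=112
So 15^2 ≡ 112 (mod 113), giving x = 2.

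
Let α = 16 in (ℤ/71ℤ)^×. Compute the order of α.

35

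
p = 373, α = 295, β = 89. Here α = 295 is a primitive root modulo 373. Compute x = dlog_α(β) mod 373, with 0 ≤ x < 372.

62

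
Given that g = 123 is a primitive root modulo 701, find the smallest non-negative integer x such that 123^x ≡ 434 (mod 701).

269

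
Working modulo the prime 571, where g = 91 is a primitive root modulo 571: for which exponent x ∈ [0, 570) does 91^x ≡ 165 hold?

97

Baby-step giant-step with m = ceil(sqrt(570)) = 24.
Baby table (91^j mod 571 for j=0..23):
  0:1  1:91  2:287  3:422  4:145  5:62  6:503  7:93
  8:469  9:425  10:418  11:352  12:56  13:528  14:84  15:221
  16:126  17:46  18:189  19:69  20:569  21:389  22:568  23:298
Giant step factor: 91^(-24) ≡ 317 (mod 571).
Scan 165·317^i mod 571 for i = 0, 1, …:
  i=0: 165   i=1: 344   i=2: 558   i=3: 447
  i=4: 91
Match at i=4, j=1: x = 4·24 + 1 = 97.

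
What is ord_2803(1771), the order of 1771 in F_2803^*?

934

The order of 1771 must divide p − 1 = 2802 = 2 · 3 · 467.
Divisors: 1, 2, 3, 6, 467, 934, 1401, 2802.
Check each in increasing order: 1771^1 ≡ 1771;  1771^2 ≡ 2687;  1771^3 ≡ 1986;  1771^6 ≡ 375;  1771^467 ≡ 2802;  1771^934 ≡ 1.
Smallest exponent giving 1 is 934.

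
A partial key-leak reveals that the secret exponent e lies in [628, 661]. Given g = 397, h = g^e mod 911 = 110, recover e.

653

Compute 397^628 mod 911 = 633, then multiply by 397 repeatedly:
  397^628=633  397^629=776  397^630=154  397^631=101  397^632=13
  397^633=606  397^634=78  397^635=903  397^636=468  397^637=863
  397^638=75  397^639=623  397^640=450  397^641=94  397^642=878
  397^643=564  397^644=713  397^645=651  397^646=634  397^647=262
  397^648=160  397^649=661  397^650=49  397^651=322  397^652=294
  397^653=110
Found 110 at exponent 653.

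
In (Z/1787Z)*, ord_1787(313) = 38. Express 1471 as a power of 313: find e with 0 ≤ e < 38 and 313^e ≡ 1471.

Successive powers of 313 modulo 1787:
  313^0=1  313^1=313  313^2=1471
So 313^2 ≡ 1471 (mod 1787), giving e = 2.

2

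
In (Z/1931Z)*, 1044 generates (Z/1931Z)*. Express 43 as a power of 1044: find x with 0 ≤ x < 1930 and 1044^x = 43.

Baby-step giant-step with m = ceil(sqrt(1930)) = 44.
Baby table (1044^j mod 1931 for j=0..43):
  0:1  1:1044  2:852  3:1228  4:1779  5:1585  6:1804  7:651
  8:1863  9:455  10:1925  11:1460  12:681  13:356  14:912  15:145
  16:762  17:1887  18:408  19:1132  20:36  21:895  22:1707  23:1726
  24:321  25:1061  26:1221  27:264  28:1414  29:932  30:1715  31:423
  32:1344  33:1230  34:5  35:1358  36:398  37:347  38:1171  39:201
  40:1296  41:1324  42:1591  43:344
Giant step factor: 1044^(-44) ≡ 708 (mod 1931).
Scan 43·708^i mod 1931 for i = 0, 1, …:
  i=0: 43   i=1: 1479   i=2: 530   i=3: 626
  i=4: 1009   i=5: 1833   i=6: 132   i=7: 768
  i=8: 1133   i=9: 799     …   i=30: 312
  i=31: 762
Match at i=31, j=16: x = 31·44 + 16 = 1380.

1380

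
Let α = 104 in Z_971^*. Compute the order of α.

The order of 104 must divide p − 1 = 970 = 2 · 5 · 97.
Divisors: 1, 2, 5, 10, 97, 194, 485, 970.
Check each in increasing order: 104^1 ≡ 104;  104^2 ≡ 135;  104^5 ≡ 8;  104^10 ≡ 64;  104^97 ≡ 970;  104^194 ≡ 1.
Smallest exponent giving 1 is 194.

194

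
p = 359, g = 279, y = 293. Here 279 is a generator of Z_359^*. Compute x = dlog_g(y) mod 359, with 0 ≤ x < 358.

Baby-step giant-step with m = ceil(sqrt(358)) = 19.
Baby table (279^j mod 359 for j=0..18):
  0:1  1:279  2:297  3:293  4:254  5:143  6:48  7:109
  8:255  9:63  10:345  11:43  12:150  13:206  14:34  15:152
  16:46  17:269  18:20
Giant step factor: 279^(-19) ≡ 278 (mod 359).
Scan 293·278^i mod 359 for i = 0, 1, …:
  i=0: 293
Match at i=0, j=3: x = 0·19 + 3 = 3.

3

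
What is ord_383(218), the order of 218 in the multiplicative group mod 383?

382

The order of 218 must divide p − 1 = 382 = 2 · 191.
Divisors: 1, 2, 191, 382.
Check each in increasing order: 218^1 ≡ 218;  218^2 ≡ 32;  218^191 ≡ 382;  218^382 ≡ 1.
Smallest exponent giving 1 is 382.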